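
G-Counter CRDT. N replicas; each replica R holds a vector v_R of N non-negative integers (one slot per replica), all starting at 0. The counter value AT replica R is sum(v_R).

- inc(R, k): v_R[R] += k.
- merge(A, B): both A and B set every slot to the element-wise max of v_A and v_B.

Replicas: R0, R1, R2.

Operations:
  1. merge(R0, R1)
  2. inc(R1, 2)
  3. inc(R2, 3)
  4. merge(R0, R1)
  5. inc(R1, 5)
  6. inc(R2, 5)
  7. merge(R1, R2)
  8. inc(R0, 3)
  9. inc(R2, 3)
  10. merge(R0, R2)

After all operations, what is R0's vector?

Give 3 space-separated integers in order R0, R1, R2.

Op 1: merge R0<->R1 -> R0=(0,0,0) R1=(0,0,0)
Op 2: inc R1 by 2 -> R1=(0,2,0) value=2
Op 3: inc R2 by 3 -> R2=(0,0,3) value=3
Op 4: merge R0<->R1 -> R0=(0,2,0) R1=(0,2,0)
Op 5: inc R1 by 5 -> R1=(0,7,0) value=7
Op 6: inc R2 by 5 -> R2=(0,0,8) value=8
Op 7: merge R1<->R2 -> R1=(0,7,8) R2=(0,7,8)
Op 8: inc R0 by 3 -> R0=(3,2,0) value=5
Op 9: inc R2 by 3 -> R2=(0,7,11) value=18
Op 10: merge R0<->R2 -> R0=(3,7,11) R2=(3,7,11)

Answer: 3 7 11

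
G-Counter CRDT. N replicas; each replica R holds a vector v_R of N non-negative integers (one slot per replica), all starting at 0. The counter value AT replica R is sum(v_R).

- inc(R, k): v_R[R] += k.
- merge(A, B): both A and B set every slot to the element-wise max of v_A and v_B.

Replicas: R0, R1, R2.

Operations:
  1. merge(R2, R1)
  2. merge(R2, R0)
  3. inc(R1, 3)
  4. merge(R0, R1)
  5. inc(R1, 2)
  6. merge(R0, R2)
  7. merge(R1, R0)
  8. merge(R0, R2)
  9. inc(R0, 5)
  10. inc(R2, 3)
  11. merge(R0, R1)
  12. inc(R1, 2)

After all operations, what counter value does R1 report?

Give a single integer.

Answer: 12

Derivation:
Op 1: merge R2<->R1 -> R2=(0,0,0) R1=(0,0,0)
Op 2: merge R2<->R0 -> R2=(0,0,0) R0=(0,0,0)
Op 3: inc R1 by 3 -> R1=(0,3,0) value=3
Op 4: merge R0<->R1 -> R0=(0,3,0) R1=(0,3,0)
Op 5: inc R1 by 2 -> R1=(0,5,0) value=5
Op 6: merge R0<->R2 -> R0=(0,3,0) R2=(0,3,0)
Op 7: merge R1<->R0 -> R1=(0,5,0) R0=(0,5,0)
Op 8: merge R0<->R2 -> R0=(0,5,0) R2=(0,5,0)
Op 9: inc R0 by 5 -> R0=(5,5,0) value=10
Op 10: inc R2 by 3 -> R2=(0,5,3) value=8
Op 11: merge R0<->R1 -> R0=(5,5,0) R1=(5,5,0)
Op 12: inc R1 by 2 -> R1=(5,7,0) value=12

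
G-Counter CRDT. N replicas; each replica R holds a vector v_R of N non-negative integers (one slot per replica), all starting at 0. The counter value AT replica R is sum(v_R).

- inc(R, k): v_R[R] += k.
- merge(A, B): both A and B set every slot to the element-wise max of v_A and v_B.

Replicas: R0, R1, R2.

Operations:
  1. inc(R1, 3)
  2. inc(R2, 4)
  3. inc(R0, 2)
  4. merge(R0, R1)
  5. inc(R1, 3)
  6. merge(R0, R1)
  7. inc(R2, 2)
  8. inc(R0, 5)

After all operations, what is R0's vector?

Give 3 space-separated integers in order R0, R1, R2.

Op 1: inc R1 by 3 -> R1=(0,3,0) value=3
Op 2: inc R2 by 4 -> R2=(0,0,4) value=4
Op 3: inc R0 by 2 -> R0=(2,0,0) value=2
Op 4: merge R0<->R1 -> R0=(2,3,0) R1=(2,3,0)
Op 5: inc R1 by 3 -> R1=(2,6,0) value=8
Op 6: merge R0<->R1 -> R0=(2,6,0) R1=(2,6,0)
Op 7: inc R2 by 2 -> R2=(0,0,6) value=6
Op 8: inc R0 by 5 -> R0=(7,6,0) value=13

Answer: 7 6 0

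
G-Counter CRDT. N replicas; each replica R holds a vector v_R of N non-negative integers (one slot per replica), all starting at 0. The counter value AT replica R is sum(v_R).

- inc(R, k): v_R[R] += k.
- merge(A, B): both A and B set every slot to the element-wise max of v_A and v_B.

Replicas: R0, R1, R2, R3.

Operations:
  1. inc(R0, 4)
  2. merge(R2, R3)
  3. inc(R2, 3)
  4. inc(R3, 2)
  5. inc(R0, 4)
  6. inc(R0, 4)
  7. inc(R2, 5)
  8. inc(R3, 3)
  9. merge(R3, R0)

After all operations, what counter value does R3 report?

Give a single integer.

Op 1: inc R0 by 4 -> R0=(4,0,0,0) value=4
Op 2: merge R2<->R3 -> R2=(0,0,0,0) R3=(0,0,0,0)
Op 3: inc R2 by 3 -> R2=(0,0,3,0) value=3
Op 4: inc R3 by 2 -> R3=(0,0,0,2) value=2
Op 5: inc R0 by 4 -> R0=(8,0,0,0) value=8
Op 6: inc R0 by 4 -> R0=(12,0,0,0) value=12
Op 7: inc R2 by 5 -> R2=(0,0,8,0) value=8
Op 8: inc R3 by 3 -> R3=(0,0,0,5) value=5
Op 9: merge R3<->R0 -> R3=(12,0,0,5) R0=(12,0,0,5)

Answer: 17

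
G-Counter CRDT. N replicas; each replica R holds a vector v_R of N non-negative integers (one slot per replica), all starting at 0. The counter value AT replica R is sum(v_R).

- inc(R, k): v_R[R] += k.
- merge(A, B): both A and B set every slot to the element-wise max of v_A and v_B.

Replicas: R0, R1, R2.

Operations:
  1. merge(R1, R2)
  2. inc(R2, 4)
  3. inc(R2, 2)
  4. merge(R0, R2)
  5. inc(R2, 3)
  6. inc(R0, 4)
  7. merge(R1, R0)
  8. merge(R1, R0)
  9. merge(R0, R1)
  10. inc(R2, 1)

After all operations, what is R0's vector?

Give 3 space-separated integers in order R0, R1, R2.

Answer: 4 0 6

Derivation:
Op 1: merge R1<->R2 -> R1=(0,0,0) R2=(0,0,0)
Op 2: inc R2 by 4 -> R2=(0,0,4) value=4
Op 3: inc R2 by 2 -> R2=(0,0,6) value=6
Op 4: merge R0<->R2 -> R0=(0,0,6) R2=(0,0,6)
Op 5: inc R2 by 3 -> R2=(0,0,9) value=9
Op 6: inc R0 by 4 -> R0=(4,0,6) value=10
Op 7: merge R1<->R0 -> R1=(4,0,6) R0=(4,0,6)
Op 8: merge R1<->R0 -> R1=(4,0,6) R0=(4,0,6)
Op 9: merge R0<->R1 -> R0=(4,0,6) R1=(4,0,6)
Op 10: inc R2 by 1 -> R2=(0,0,10) value=10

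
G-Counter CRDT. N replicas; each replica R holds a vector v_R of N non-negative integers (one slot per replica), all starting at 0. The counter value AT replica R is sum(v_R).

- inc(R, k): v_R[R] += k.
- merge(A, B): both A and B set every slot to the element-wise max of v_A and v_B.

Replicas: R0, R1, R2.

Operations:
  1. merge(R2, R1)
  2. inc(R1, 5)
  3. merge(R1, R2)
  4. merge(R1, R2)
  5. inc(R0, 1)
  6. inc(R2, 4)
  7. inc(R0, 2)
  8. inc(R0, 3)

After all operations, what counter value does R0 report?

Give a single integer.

Answer: 6

Derivation:
Op 1: merge R2<->R1 -> R2=(0,0,0) R1=(0,0,0)
Op 2: inc R1 by 5 -> R1=(0,5,0) value=5
Op 3: merge R1<->R2 -> R1=(0,5,0) R2=(0,5,0)
Op 4: merge R1<->R2 -> R1=(0,5,0) R2=(0,5,0)
Op 5: inc R0 by 1 -> R0=(1,0,0) value=1
Op 6: inc R2 by 4 -> R2=(0,5,4) value=9
Op 7: inc R0 by 2 -> R0=(3,0,0) value=3
Op 8: inc R0 by 3 -> R0=(6,0,0) value=6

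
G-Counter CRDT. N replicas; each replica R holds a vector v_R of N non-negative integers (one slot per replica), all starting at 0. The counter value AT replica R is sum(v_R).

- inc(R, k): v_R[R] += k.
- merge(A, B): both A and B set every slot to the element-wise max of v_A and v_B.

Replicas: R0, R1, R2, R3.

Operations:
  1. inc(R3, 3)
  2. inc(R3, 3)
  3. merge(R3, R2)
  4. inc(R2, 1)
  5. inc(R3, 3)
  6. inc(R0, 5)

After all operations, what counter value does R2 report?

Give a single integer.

Answer: 7

Derivation:
Op 1: inc R3 by 3 -> R3=(0,0,0,3) value=3
Op 2: inc R3 by 3 -> R3=(0,0,0,6) value=6
Op 3: merge R3<->R2 -> R3=(0,0,0,6) R2=(0,0,0,6)
Op 4: inc R2 by 1 -> R2=(0,0,1,6) value=7
Op 5: inc R3 by 3 -> R3=(0,0,0,9) value=9
Op 6: inc R0 by 5 -> R0=(5,0,0,0) value=5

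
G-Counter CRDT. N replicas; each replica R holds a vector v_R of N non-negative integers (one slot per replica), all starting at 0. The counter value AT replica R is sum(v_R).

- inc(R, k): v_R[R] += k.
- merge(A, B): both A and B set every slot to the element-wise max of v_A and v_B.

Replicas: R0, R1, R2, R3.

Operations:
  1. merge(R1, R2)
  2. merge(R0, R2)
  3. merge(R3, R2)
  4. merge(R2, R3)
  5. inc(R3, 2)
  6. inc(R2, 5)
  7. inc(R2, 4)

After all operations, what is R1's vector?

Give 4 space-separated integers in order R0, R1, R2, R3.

Answer: 0 0 0 0

Derivation:
Op 1: merge R1<->R2 -> R1=(0,0,0,0) R2=(0,0,0,0)
Op 2: merge R0<->R2 -> R0=(0,0,0,0) R2=(0,0,0,0)
Op 3: merge R3<->R2 -> R3=(0,0,0,0) R2=(0,0,0,0)
Op 4: merge R2<->R3 -> R2=(0,0,0,0) R3=(0,0,0,0)
Op 5: inc R3 by 2 -> R3=(0,0,0,2) value=2
Op 6: inc R2 by 5 -> R2=(0,0,5,0) value=5
Op 7: inc R2 by 4 -> R2=(0,0,9,0) value=9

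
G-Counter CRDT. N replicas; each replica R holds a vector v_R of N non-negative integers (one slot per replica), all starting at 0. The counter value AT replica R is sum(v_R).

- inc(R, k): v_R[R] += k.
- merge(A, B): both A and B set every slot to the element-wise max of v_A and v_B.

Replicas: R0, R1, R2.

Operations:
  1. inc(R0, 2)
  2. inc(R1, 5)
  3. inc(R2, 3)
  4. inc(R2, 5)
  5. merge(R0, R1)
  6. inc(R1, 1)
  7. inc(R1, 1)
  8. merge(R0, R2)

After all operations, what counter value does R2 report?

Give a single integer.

Answer: 15

Derivation:
Op 1: inc R0 by 2 -> R0=(2,0,0) value=2
Op 2: inc R1 by 5 -> R1=(0,5,0) value=5
Op 3: inc R2 by 3 -> R2=(0,0,3) value=3
Op 4: inc R2 by 5 -> R2=(0,0,8) value=8
Op 5: merge R0<->R1 -> R0=(2,5,0) R1=(2,5,0)
Op 6: inc R1 by 1 -> R1=(2,6,0) value=8
Op 7: inc R1 by 1 -> R1=(2,7,0) value=9
Op 8: merge R0<->R2 -> R0=(2,5,8) R2=(2,5,8)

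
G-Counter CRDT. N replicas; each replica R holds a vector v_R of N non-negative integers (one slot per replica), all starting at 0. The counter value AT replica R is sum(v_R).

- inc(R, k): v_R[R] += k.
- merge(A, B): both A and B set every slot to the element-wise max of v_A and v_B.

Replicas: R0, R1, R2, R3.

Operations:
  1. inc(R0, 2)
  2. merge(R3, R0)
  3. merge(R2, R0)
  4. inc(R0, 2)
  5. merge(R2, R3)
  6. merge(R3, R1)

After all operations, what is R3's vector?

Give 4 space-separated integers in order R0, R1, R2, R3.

Op 1: inc R0 by 2 -> R0=(2,0,0,0) value=2
Op 2: merge R3<->R0 -> R3=(2,0,0,0) R0=(2,0,0,0)
Op 3: merge R2<->R0 -> R2=(2,0,0,0) R0=(2,0,0,0)
Op 4: inc R0 by 2 -> R0=(4,0,0,0) value=4
Op 5: merge R2<->R3 -> R2=(2,0,0,0) R3=(2,0,0,0)
Op 6: merge R3<->R1 -> R3=(2,0,0,0) R1=(2,0,0,0)

Answer: 2 0 0 0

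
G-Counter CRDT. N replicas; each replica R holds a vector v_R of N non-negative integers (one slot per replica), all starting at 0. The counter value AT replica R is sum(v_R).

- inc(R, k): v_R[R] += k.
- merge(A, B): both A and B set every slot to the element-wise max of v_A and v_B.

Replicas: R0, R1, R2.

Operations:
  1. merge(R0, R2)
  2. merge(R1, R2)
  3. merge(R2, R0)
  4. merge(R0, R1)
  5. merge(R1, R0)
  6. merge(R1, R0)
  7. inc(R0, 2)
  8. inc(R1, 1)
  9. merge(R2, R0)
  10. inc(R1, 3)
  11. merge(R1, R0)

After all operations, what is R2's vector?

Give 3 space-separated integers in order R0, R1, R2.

Answer: 2 0 0

Derivation:
Op 1: merge R0<->R2 -> R0=(0,0,0) R2=(0,0,0)
Op 2: merge R1<->R2 -> R1=(0,0,0) R2=(0,0,0)
Op 3: merge R2<->R0 -> R2=(0,0,0) R0=(0,0,0)
Op 4: merge R0<->R1 -> R0=(0,0,0) R1=(0,0,0)
Op 5: merge R1<->R0 -> R1=(0,0,0) R0=(0,0,0)
Op 6: merge R1<->R0 -> R1=(0,0,0) R0=(0,0,0)
Op 7: inc R0 by 2 -> R0=(2,0,0) value=2
Op 8: inc R1 by 1 -> R1=(0,1,0) value=1
Op 9: merge R2<->R0 -> R2=(2,0,0) R0=(2,0,0)
Op 10: inc R1 by 3 -> R1=(0,4,0) value=4
Op 11: merge R1<->R0 -> R1=(2,4,0) R0=(2,4,0)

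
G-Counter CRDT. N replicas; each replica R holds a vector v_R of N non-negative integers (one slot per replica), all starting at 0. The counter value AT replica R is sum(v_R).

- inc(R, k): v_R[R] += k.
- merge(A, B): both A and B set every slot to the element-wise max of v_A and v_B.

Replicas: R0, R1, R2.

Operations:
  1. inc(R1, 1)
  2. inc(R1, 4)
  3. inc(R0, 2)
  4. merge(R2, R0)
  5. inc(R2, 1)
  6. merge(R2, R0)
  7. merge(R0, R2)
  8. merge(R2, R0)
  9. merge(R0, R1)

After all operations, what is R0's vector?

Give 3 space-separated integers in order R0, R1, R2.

Answer: 2 5 1

Derivation:
Op 1: inc R1 by 1 -> R1=(0,1,0) value=1
Op 2: inc R1 by 4 -> R1=(0,5,0) value=5
Op 3: inc R0 by 2 -> R0=(2,0,0) value=2
Op 4: merge R2<->R0 -> R2=(2,0,0) R0=(2,0,0)
Op 5: inc R2 by 1 -> R2=(2,0,1) value=3
Op 6: merge R2<->R0 -> R2=(2,0,1) R0=(2,0,1)
Op 7: merge R0<->R2 -> R0=(2,0,1) R2=(2,0,1)
Op 8: merge R2<->R0 -> R2=(2,0,1) R0=(2,0,1)
Op 9: merge R0<->R1 -> R0=(2,5,1) R1=(2,5,1)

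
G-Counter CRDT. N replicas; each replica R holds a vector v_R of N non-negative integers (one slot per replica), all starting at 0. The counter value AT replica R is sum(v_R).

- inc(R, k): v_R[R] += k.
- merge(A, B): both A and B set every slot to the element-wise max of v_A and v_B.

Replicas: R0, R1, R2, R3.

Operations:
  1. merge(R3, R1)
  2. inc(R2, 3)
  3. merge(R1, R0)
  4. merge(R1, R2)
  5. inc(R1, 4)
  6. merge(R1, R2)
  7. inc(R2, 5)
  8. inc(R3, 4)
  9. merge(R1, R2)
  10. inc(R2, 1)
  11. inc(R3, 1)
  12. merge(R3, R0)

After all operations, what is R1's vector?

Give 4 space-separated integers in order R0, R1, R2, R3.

Answer: 0 4 8 0

Derivation:
Op 1: merge R3<->R1 -> R3=(0,0,0,0) R1=(0,0,0,0)
Op 2: inc R2 by 3 -> R2=(0,0,3,0) value=3
Op 3: merge R1<->R0 -> R1=(0,0,0,0) R0=(0,0,0,0)
Op 4: merge R1<->R2 -> R1=(0,0,3,0) R2=(0,0,3,0)
Op 5: inc R1 by 4 -> R1=(0,4,3,0) value=7
Op 6: merge R1<->R2 -> R1=(0,4,3,0) R2=(0,4,3,0)
Op 7: inc R2 by 5 -> R2=(0,4,8,0) value=12
Op 8: inc R3 by 4 -> R3=(0,0,0,4) value=4
Op 9: merge R1<->R2 -> R1=(0,4,8,0) R2=(0,4,8,0)
Op 10: inc R2 by 1 -> R2=(0,4,9,0) value=13
Op 11: inc R3 by 1 -> R3=(0,0,0,5) value=5
Op 12: merge R3<->R0 -> R3=(0,0,0,5) R0=(0,0,0,5)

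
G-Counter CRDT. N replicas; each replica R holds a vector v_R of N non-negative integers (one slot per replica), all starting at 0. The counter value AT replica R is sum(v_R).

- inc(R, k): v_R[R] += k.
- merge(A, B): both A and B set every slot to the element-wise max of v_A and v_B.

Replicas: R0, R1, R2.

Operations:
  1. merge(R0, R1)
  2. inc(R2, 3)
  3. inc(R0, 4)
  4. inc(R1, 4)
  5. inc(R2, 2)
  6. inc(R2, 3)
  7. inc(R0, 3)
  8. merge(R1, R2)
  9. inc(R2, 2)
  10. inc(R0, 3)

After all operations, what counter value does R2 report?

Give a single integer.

Op 1: merge R0<->R1 -> R0=(0,0,0) R1=(0,0,0)
Op 2: inc R2 by 3 -> R2=(0,0,3) value=3
Op 3: inc R0 by 4 -> R0=(4,0,0) value=4
Op 4: inc R1 by 4 -> R1=(0,4,0) value=4
Op 5: inc R2 by 2 -> R2=(0,0,5) value=5
Op 6: inc R2 by 3 -> R2=(0,0,8) value=8
Op 7: inc R0 by 3 -> R0=(7,0,0) value=7
Op 8: merge R1<->R2 -> R1=(0,4,8) R2=(0,4,8)
Op 9: inc R2 by 2 -> R2=(0,4,10) value=14
Op 10: inc R0 by 3 -> R0=(10,0,0) value=10

Answer: 14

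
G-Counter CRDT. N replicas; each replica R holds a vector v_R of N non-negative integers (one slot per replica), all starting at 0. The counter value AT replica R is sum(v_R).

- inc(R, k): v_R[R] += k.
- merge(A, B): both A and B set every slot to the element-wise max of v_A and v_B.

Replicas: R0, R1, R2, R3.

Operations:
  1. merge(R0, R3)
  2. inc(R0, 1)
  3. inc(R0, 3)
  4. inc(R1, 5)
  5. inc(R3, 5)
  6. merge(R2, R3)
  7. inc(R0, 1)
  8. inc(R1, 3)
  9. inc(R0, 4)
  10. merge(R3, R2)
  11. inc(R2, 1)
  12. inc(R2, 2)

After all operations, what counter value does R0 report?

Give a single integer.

Answer: 9

Derivation:
Op 1: merge R0<->R3 -> R0=(0,0,0,0) R3=(0,0,0,0)
Op 2: inc R0 by 1 -> R0=(1,0,0,0) value=1
Op 3: inc R0 by 3 -> R0=(4,0,0,0) value=4
Op 4: inc R1 by 5 -> R1=(0,5,0,0) value=5
Op 5: inc R3 by 5 -> R3=(0,0,0,5) value=5
Op 6: merge R2<->R3 -> R2=(0,0,0,5) R3=(0,0,0,5)
Op 7: inc R0 by 1 -> R0=(5,0,0,0) value=5
Op 8: inc R1 by 3 -> R1=(0,8,0,0) value=8
Op 9: inc R0 by 4 -> R0=(9,0,0,0) value=9
Op 10: merge R3<->R2 -> R3=(0,0,0,5) R2=(0,0,0,5)
Op 11: inc R2 by 1 -> R2=(0,0,1,5) value=6
Op 12: inc R2 by 2 -> R2=(0,0,3,5) value=8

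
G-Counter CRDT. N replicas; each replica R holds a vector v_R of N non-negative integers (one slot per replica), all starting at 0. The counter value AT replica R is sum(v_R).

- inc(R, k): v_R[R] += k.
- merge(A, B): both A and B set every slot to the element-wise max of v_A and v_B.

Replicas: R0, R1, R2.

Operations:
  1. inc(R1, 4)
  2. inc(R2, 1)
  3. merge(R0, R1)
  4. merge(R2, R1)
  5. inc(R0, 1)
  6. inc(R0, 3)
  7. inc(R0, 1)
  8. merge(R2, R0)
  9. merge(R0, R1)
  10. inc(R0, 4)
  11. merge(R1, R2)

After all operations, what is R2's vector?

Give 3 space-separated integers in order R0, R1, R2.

Op 1: inc R1 by 4 -> R1=(0,4,0) value=4
Op 2: inc R2 by 1 -> R2=(0,0,1) value=1
Op 3: merge R0<->R1 -> R0=(0,4,0) R1=(0,4,0)
Op 4: merge R2<->R1 -> R2=(0,4,1) R1=(0,4,1)
Op 5: inc R0 by 1 -> R0=(1,4,0) value=5
Op 6: inc R0 by 3 -> R0=(4,4,0) value=8
Op 7: inc R0 by 1 -> R0=(5,4,0) value=9
Op 8: merge R2<->R0 -> R2=(5,4,1) R0=(5,4,1)
Op 9: merge R0<->R1 -> R0=(5,4,1) R1=(5,4,1)
Op 10: inc R0 by 4 -> R0=(9,4,1) value=14
Op 11: merge R1<->R2 -> R1=(5,4,1) R2=(5,4,1)

Answer: 5 4 1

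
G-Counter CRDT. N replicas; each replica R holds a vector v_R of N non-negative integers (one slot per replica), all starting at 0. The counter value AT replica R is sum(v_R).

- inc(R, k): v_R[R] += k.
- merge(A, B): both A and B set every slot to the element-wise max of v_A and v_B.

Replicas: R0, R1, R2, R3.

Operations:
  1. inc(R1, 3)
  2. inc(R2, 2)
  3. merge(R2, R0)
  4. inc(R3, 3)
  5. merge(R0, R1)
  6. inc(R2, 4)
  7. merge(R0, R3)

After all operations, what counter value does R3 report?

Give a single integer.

Op 1: inc R1 by 3 -> R1=(0,3,0,0) value=3
Op 2: inc R2 by 2 -> R2=(0,0,2,0) value=2
Op 3: merge R2<->R0 -> R2=(0,0,2,0) R0=(0,0,2,0)
Op 4: inc R3 by 3 -> R3=(0,0,0,3) value=3
Op 5: merge R0<->R1 -> R0=(0,3,2,0) R1=(0,3,2,0)
Op 6: inc R2 by 4 -> R2=(0,0,6,0) value=6
Op 7: merge R0<->R3 -> R0=(0,3,2,3) R3=(0,3,2,3)

Answer: 8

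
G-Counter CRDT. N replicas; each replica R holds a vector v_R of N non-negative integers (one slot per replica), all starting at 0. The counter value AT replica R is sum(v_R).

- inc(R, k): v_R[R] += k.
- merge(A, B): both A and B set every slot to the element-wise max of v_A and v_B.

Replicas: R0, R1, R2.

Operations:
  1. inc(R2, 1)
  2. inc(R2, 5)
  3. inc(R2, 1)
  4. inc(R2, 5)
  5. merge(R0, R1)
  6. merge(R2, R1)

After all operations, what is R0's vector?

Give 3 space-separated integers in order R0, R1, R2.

Answer: 0 0 0

Derivation:
Op 1: inc R2 by 1 -> R2=(0,0,1) value=1
Op 2: inc R2 by 5 -> R2=(0,0,6) value=6
Op 3: inc R2 by 1 -> R2=(0,0,7) value=7
Op 4: inc R2 by 5 -> R2=(0,0,12) value=12
Op 5: merge R0<->R1 -> R0=(0,0,0) R1=(0,0,0)
Op 6: merge R2<->R1 -> R2=(0,0,12) R1=(0,0,12)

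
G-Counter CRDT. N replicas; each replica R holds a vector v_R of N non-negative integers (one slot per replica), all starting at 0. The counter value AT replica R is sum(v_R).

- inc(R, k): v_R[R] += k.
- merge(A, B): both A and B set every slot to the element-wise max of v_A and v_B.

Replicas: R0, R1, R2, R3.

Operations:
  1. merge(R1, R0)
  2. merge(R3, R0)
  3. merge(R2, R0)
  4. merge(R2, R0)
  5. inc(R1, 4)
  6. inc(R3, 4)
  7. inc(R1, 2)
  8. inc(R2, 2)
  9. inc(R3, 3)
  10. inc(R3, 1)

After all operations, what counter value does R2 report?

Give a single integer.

Answer: 2

Derivation:
Op 1: merge R1<->R0 -> R1=(0,0,0,0) R0=(0,0,0,0)
Op 2: merge R3<->R0 -> R3=(0,0,0,0) R0=(0,0,0,0)
Op 3: merge R2<->R0 -> R2=(0,0,0,0) R0=(0,0,0,0)
Op 4: merge R2<->R0 -> R2=(0,0,0,0) R0=(0,0,0,0)
Op 5: inc R1 by 4 -> R1=(0,4,0,0) value=4
Op 6: inc R3 by 4 -> R3=(0,0,0,4) value=4
Op 7: inc R1 by 2 -> R1=(0,6,0,0) value=6
Op 8: inc R2 by 2 -> R2=(0,0,2,0) value=2
Op 9: inc R3 by 3 -> R3=(0,0,0,7) value=7
Op 10: inc R3 by 1 -> R3=(0,0,0,8) value=8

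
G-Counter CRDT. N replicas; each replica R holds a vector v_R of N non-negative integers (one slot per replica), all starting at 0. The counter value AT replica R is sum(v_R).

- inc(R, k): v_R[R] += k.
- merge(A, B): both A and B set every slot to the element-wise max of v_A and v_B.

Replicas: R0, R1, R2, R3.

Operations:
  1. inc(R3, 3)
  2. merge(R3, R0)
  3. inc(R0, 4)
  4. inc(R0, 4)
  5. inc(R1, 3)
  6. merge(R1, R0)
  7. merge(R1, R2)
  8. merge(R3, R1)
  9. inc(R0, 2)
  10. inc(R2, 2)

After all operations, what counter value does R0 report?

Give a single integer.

Answer: 16

Derivation:
Op 1: inc R3 by 3 -> R3=(0,0,0,3) value=3
Op 2: merge R3<->R0 -> R3=(0,0,0,3) R0=(0,0,0,3)
Op 3: inc R0 by 4 -> R0=(4,0,0,3) value=7
Op 4: inc R0 by 4 -> R0=(8,0,0,3) value=11
Op 5: inc R1 by 3 -> R1=(0,3,0,0) value=3
Op 6: merge R1<->R0 -> R1=(8,3,0,3) R0=(8,3,0,3)
Op 7: merge R1<->R2 -> R1=(8,3,0,3) R2=(8,3,0,3)
Op 8: merge R3<->R1 -> R3=(8,3,0,3) R1=(8,3,0,3)
Op 9: inc R0 by 2 -> R0=(10,3,0,3) value=16
Op 10: inc R2 by 2 -> R2=(8,3,2,3) value=16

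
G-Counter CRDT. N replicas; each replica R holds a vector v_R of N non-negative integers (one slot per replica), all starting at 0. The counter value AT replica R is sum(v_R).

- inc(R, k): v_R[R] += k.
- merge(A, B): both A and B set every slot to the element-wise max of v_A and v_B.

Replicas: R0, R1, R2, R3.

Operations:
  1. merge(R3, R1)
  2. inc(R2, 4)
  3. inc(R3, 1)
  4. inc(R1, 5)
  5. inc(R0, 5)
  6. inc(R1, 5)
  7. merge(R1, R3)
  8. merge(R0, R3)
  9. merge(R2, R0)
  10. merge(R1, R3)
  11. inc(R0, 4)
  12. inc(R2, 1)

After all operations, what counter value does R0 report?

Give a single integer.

Op 1: merge R3<->R1 -> R3=(0,0,0,0) R1=(0,0,0,0)
Op 2: inc R2 by 4 -> R2=(0,0,4,0) value=4
Op 3: inc R3 by 1 -> R3=(0,0,0,1) value=1
Op 4: inc R1 by 5 -> R1=(0,5,0,0) value=5
Op 5: inc R0 by 5 -> R0=(5,0,0,0) value=5
Op 6: inc R1 by 5 -> R1=(0,10,0,0) value=10
Op 7: merge R1<->R3 -> R1=(0,10,0,1) R3=(0,10,0,1)
Op 8: merge R0<->R3 -> R0=(5,10,0,1) R3=(5,10,0,1)
Op 9: merge R2<->R0 -> R2=(5,10,4,1) R0=(5,10,4,1)
Op 10: merge R1<->R3 -> R1=(5,10,0,1) R3=(5,10,0,1)
Op 11: inc R0 by 4 -> R0=(9,10,4,1) value=24
Op 12: inc R2 by 1 -> R2=(5,10,5,1) value=21

Answer: 24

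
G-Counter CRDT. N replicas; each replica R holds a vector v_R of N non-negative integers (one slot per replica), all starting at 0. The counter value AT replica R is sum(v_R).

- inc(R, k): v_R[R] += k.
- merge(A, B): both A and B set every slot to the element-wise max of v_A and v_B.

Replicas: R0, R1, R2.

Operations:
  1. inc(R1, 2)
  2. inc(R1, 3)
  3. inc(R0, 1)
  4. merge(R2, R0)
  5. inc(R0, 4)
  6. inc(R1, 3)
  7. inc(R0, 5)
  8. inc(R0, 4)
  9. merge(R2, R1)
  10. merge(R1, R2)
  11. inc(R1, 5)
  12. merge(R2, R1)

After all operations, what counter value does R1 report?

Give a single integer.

Op 1: inc R1 by 2 -> R1=(0,2,0) value=2
Op 2: inc R1 by 3 -> R1=(0,5,0) value=5
Op 3: inc R0 by 1 -> R0=(1,0,0) value=1
Op 4: merge R2<->R0 -> R2=(1,0,0) R0=(1,0,0)
Op 5: inc R0 by 4 -> R0=(5,0,0) value=5
Op 6: inc R1 by 3 -> R1=(0,8,0) value=8
Op 7: inc R0 by 5 -> R0=(10,0,0) value=10
Op 8: inc R0 by 4 -> R0=(14,0,0) value=14
Op 9: merge R2<->R1 -> R2=(1,8,0) R1=(1,8,0)
Op 10: merge R1<->R2 -> R1=(1,8,0) R2=(1,8,0)
Op 11: inc R1 by 5 -> R1=(1,13,0) value=14
Op 12: merge R2<->R1 -> R2=(1,13,0) R1=(1,13,0)

Answer: 14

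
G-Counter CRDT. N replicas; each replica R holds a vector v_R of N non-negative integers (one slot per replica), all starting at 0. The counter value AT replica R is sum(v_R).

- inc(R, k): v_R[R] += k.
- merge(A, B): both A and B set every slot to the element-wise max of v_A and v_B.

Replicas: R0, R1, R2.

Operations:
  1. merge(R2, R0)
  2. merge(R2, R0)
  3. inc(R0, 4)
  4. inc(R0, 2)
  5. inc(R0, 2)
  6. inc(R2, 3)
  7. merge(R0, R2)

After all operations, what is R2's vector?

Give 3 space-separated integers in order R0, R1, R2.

Answer: 8 0 3

Derivation:
Op 1: merge R2<->R0 -> R2=(0,0,0) R0=(0,0,0)
Op 2: merge R2<->R0 -> R2=(0,0,0) R0=(0,0,0)
Op 3: inc R0 by 4 -> R0=(4,0,0) value=4
Op 4: inc R0 by 2 -> R0=(6,0,0) value=6
Op 5: inc R0 by 2 -> R0=(8,0,0) value=8
Op 6: inc R2 by 3 -> R2=(0,0,3) value=3
Op 7: merge R0<->R2 -> R0=(8,0,3) R2=(8,0,3)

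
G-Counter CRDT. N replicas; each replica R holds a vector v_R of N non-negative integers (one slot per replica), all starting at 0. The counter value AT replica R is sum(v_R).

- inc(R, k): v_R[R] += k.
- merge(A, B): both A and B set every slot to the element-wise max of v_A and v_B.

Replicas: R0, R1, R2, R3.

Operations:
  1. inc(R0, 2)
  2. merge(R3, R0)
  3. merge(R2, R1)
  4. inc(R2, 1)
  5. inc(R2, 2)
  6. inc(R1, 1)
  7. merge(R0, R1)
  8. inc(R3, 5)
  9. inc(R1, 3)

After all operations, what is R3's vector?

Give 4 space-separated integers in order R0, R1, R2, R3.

Answer: 2 0 0 5

Derivation:
Op 1: inc R0 by 2 -> R0=(2,0,0,0) value=2
Op 2: merge R3<->R0 -> R3=(2,0,0,0) R0=(2,0,0,0)
Op 3: merge R2<->R1 -> R2=(0,0,0,0) R1=(0,0,0,0)
Op 4: inc R2 by 1 -> R2=(0,0,1,0) value=1
Op 5: inc R2 by 2 -> R2=(0,0,3,0) value=3
Op 6: inc R1 by 1 -> R1=(0,1,0,0) value=1
Op 7: merge R0<->R1 -> R0=(2,1,0,0) R1=(2,1,0,0)
Op 8: inc R3 by 5 -> R3=(2,0,0,5) value=7
Op 9: inc R1 by 3 -> R1=(2,4,0,0) value=6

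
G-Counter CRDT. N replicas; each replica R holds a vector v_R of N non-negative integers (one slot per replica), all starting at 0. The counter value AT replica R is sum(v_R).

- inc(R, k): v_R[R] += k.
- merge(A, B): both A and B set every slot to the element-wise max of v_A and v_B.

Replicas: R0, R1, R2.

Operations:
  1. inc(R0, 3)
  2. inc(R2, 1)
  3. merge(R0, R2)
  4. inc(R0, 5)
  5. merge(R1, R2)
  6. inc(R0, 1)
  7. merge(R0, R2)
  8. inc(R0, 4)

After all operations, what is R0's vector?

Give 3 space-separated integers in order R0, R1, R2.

Answer: 13 0 1

Derivation:
Op 1: inc R0 by 3 -> R0=(3,0,0) value=3
Op 2: inc R2 by 1 -> R2=(0,0,1) value=1
Op 3: merge R0<->R2 -> R0=(3,0,1) R2=(3,0,1)
Op 4: inc R0 by 5 -> R0=(8,0,1) value=9
Op 5: merge R1<->R2 -> R1=(3,0,1) R2=(3,0,1)
Op 6: inc R0 by 1 -> R0=(9,0,1) value=10
Op 7: merge R0<->R2 -> R0=(9,0,1) R2=(9,0,1)
Op 8: inc R0 by 4 -> R0=(13,0,1) value=14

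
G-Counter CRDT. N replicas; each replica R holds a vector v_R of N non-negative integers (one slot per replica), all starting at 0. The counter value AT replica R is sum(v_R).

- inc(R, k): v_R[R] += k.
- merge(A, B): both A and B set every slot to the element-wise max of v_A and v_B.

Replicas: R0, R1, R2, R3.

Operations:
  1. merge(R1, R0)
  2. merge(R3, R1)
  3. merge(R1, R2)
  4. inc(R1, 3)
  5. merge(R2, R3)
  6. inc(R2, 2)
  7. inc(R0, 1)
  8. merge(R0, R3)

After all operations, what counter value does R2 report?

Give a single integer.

Op 1: merge R1<->R0 -> R1=(0,0,0,0) R0=(0,0,0,0)
Op 2: merge R3<->R1 -> R3=(0,0,0,0) R1=(0,0,0,0)
Op 3: merge R1<->R2 -> R1=(0,0,0,0) R2=(0,0,0,0)
Op 4: inc R1 by 3 -> R1=(0,3,0,0) value=3
Op 5: merge R2<->R3 -> R2=(0,0,0,0) R3=(0,0,0,0)
Op 6: inc R2 by 2 -> R2=(0,0,2,0) value=2
Op 7: inc R0 by 1 -> R0=(1,0,0,0) value=1
Op 8: merge R0<->R3 -> R0=(1,0,0,0) R3=(1,0,0,0)

Answer: 2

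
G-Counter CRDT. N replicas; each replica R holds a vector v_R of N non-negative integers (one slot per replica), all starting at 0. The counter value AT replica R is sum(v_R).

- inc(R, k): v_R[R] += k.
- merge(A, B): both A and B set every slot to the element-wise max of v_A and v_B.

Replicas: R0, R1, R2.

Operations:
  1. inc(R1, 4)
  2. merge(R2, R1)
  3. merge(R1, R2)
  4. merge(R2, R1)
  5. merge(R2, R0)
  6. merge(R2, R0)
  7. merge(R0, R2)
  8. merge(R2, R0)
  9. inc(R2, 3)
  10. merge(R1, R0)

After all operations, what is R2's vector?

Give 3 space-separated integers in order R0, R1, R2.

Answer: 0 4 3

Derivation:
Op 1: inc R1 by 4 -> R1=(0,4,0) value=4
Op 2: merge R2<->R1 -> R2=(0,4,0) R1=(0,4,0)
Op 3: merge R1<->R2 -> R1=(0,4,0) R2=(0,4,0)
Op 4: merge R2<->R1 -> R2=(0,4,0) R1=(0,4,0)
Op 5: merge R2<->R0 -> R2=(0,4,0) R0=(0,4,0)
Op 6: merge R2<->R0 -> R2=(0,4,0) R0=(0,4,0)
Op 7: merge R0<->R2 -> R0=(0,4,0) R2=(0,4,0)
Op 8: merge R2<->R0 -> R2=(0,4,0) R0=(0,4,0)
Op 9: inc R2 by 3 -> R2=(0,4,3) value=7
Op 10: merge R1<->R0 -> R1=(0,4,0) R0=(0,4,0)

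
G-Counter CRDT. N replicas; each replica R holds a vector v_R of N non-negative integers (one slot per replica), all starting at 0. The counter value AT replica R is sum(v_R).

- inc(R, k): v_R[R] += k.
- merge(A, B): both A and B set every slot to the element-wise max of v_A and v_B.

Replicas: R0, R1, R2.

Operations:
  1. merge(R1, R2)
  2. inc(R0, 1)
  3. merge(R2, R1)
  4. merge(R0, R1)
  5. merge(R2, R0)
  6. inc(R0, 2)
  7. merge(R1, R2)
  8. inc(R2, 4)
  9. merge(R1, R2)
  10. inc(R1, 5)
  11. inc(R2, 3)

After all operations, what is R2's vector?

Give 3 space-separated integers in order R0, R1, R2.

Answer: 1 0 7

Derivation:
Op 1: merge R1<->R2 -> R1=(0,0,0) R2=(0,0,0)
Op 2: inc R0 by 1 -> R0=(1,0,0) value=1
Op 3: merge R2<->R1 -> R2=(0,0,0) R1=(0,0,0)
Op 4: merge R0<->R1 -> R0=(1,0,0) R1=(1,0,0)
Op 5: merge R2<->R0 -> R2=(1,0,0) R0=(1,0,0)
Op 6: inc R0 by 2 -> R0=(3,0,0) value=3
Op 7: merge R1<->R2 -> R1=(1,0,0) R2=(1,0,0)
Op 8: inc R2 by 4 -> R2=(1,0,4) value=5
Op 9: merge R1<->R2 -> R1=(1,0,4) R2=(1,0,4)
Op 10: inc R1 by 5 -> R1=(1,5,4) value=10
Op 11: inc R2 by 3 -> R2=(1,0,7) value=8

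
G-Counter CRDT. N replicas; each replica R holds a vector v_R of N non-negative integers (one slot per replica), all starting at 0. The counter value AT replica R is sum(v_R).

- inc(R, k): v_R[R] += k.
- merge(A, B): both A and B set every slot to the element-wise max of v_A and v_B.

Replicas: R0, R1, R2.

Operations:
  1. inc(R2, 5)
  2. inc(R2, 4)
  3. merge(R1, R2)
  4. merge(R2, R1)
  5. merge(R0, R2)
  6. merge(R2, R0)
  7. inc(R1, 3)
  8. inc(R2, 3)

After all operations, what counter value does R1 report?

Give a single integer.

Answer: 12

Derivation:
Op 1: inc R2 by 5 -> R2=(0,0,5) value=5
Op 2: inc R2 by 4 -> R2=(0,0,9) value=9
Op 3: merge R1<->R2 -> R1=(0,0,9) R2=(0,0,9)
Op 4: merge R2<->R1 -> R2=(0,0,9) R1=(0,0,9)
Op 5: merge R0<->R2 -> R0=(0,0,9) R2=(0,0,9)
Op 6: merge R2<->R0 -> R2=(0,0,9) R0=(0,0,9)
Op 7: inc R1 by 3 -> R1=(0,3,9) value=12
Op 8: inc R2 by 3 -> R2=(0,0,12) value=12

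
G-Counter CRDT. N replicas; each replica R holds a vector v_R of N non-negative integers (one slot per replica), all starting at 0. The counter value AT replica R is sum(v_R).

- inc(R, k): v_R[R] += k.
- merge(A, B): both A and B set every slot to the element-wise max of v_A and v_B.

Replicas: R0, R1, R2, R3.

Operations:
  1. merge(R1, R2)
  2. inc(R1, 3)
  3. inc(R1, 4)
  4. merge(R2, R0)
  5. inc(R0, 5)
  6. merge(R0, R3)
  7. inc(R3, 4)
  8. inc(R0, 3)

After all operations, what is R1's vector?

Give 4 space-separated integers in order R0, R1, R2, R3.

Answer: 0 7 0 0

Derivation:
Op 1: merge R1<->R2 -> R1=(0,0,0,0) R2=(0,0,0,0)
Op 2: inc R1 by 3 -> R1=(0,3,0,0) value=3
Op 3: inc R1 by 4 -> R1=(0,7,0,0) value=7
Op 4: merge R2<->R0 -> R2=(0,0,0,0) R0=(0,0,0,0)
Op 5: inc R0 by 5 -> R0=(5,0,0,0) value=5
Op 6: merge R0<->R3 -> R0=(5,0,0,0) R3=(5,0,0,0)
Op 7: inc R3 by 4 -> R3=(5,0,0,4) value=9
Op 8: inc R0 by 3 -> R0=(8,0,0,0) value=8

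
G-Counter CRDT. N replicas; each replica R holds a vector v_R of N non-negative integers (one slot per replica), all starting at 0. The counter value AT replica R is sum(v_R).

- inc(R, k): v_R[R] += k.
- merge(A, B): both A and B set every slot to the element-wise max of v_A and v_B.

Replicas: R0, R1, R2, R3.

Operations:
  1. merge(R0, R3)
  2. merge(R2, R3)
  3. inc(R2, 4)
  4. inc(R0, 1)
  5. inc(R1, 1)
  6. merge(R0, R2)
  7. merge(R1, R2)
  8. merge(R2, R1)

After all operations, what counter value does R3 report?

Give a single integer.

Answer: 0

Derivation:
Op 1: merge R0<->R3 -> R0=(0,0,0,0) R3=(0,0,0,0)
Op 2: merge R2<->R3 -> R2=(0,0,0,0) R3=(0,0,0,0)
Op 3: inc R2 by 4 -> R2=(0,0,4,0) value=4
Op 4: inc R0 by 1 -> R0=(1,0,0,0) value=1
Op 5: inc R1 by 1 -> R1=(0,1,0,0) value=1
Op 6: merge R0<->R2 -> R0=(1,0,4,0) R2=(1,0,4,0)
Op 7: merge R1<->R2 -> R1=(1,1,4,0) R2=(1,1,4,0)
Op 8: merge R2<->R1 -> R2=(1,1,4,0) R1=(1,1,4,0)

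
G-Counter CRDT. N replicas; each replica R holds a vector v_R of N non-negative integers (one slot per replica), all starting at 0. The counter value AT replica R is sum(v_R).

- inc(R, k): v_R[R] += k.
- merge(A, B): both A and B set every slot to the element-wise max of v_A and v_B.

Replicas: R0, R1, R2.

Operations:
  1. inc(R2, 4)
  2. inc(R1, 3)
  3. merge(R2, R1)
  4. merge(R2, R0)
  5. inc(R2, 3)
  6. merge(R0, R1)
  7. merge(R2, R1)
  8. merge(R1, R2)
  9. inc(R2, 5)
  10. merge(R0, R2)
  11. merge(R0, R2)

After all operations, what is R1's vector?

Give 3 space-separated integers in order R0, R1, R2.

Op 1: inc R2 by 4 -> R2=(0,0,4) value=4
Op 2: inc R1 by 3 -> R1=(0,3,0) value=3
Op 3: merge R2<->R1 -> R2=(0,3,4) R1=(0,3,4)
Op 4: merge R2<->R0 -> R2=(0,3,4) R0=(0,3,4)
Op 5: inc R2 by 3 -> R2=(0,3,7) value=10
Op 6: merge R0<->R1 -> R0=(0,3,4) R1=(0,3,4)
Op 7: merge R2<->R1 -> R2=(0,3,7) R1=(0,3,7)
Op 8: merge R1<->R2 -> R1=(0,3,7) R2=(0,3,7)
Op 9: inc R2 by 5 -> R2=(0,3,12) value=15
Op 10: merge R0<->R2 -> R0=(0,3,12) R2=(0,3,12)
Op 11: merge R0<->R2 -> R0=(0,3,12) R2=(0,3,12)

Answer: 0 3 7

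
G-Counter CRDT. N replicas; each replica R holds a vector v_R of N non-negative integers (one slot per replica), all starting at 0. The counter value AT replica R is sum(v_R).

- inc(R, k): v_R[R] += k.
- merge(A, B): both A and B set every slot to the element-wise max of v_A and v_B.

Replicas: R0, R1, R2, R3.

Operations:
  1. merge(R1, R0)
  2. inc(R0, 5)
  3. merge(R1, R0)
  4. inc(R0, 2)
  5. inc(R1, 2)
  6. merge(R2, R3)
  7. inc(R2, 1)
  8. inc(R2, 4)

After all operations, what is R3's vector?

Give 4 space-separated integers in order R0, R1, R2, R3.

Op 1: merge R1<->R0 -> R1=(0,0,0,0) R0=(0,0,0,0)
Op 2: inc R0 by 5 -> R0=(5,0,0,0) value=5
Op 3: merge R1<->R0 -> R1=(5,0,0,0) R0=(5,0,0,0)
Op 4: inc R0 by 2 -> R0=(7,0,0,0) value=7
Op 5: inc R1 by 2 -> R1=(5,2,0,0) value=7
Op 6: merge R2<->R3 -> R2=(0,0,0,0) R3=(0,0,0,0)
Op 7: inc R2 by 1 -> R2=(0,0,1,0) value=1
Op 8: inc R2 by 4 -> R2=(0,0,5,0) value=5

Answer: 0 0 0 0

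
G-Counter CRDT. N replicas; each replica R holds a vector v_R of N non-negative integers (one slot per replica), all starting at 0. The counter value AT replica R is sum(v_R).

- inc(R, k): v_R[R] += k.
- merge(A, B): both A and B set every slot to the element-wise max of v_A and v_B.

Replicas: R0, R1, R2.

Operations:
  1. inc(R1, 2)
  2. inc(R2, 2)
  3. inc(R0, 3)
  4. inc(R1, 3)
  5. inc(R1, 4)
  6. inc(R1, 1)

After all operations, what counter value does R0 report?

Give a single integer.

Op 1: inc R1 by 2 -> R1=(0,2,0) value=2
Op 2: inc R2 by 2 -> R2=(0,0,2) value=2
Op 3: inc R0 by 3 -> R0=(3,0,0) value=3
Op 4: inc R1 by 3 -> R1=(0,5,0) value=5
Op 5: inc R1 by 4 -> R1=(0,9,0) value=9
Op 6: inc R1 by 1 -> R1=(0,10,0) value=10

Answer: 3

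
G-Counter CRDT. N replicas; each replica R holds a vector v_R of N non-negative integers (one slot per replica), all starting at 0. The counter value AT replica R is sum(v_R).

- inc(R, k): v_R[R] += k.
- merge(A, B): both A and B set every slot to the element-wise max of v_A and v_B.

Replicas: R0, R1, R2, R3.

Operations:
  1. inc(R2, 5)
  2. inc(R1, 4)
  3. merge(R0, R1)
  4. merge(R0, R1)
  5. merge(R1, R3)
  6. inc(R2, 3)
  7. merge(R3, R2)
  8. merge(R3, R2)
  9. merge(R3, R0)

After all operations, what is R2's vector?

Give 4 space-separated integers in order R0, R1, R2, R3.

Answer: 0 4 8 0

Derivation:
Op 1: inc R2 by 5 -> R2=(0,0,5,0) value=5
Op 2: inc R1 by 4 -> R1=(0,4,0,0) value=4
Op 3: merge R0<->R1 -> R0=(0,4,0,0) R1=(0,4,0,0)
Op 4: merge R0<->R1 -> R0=(0,4,0,0) R1=(0,4,0,0)
Op 5: merge R1<->R3 -> R1=(0,4,0,0) R3=(0,4,0,0)
Op 6: inc R2 by 3 -> R2=(0,0,8,0) value=8
Op 7: merge R3<->R2 -> R3=(0,4,8,0) R2=(0,4,8,0)
Op 8: merge R3<->R2 -> R3=(0,4,8,0) R2=(0,4,8,0)
Op 9: merge R3<->R0 -> R3=(0,4,8,0) R0=(0,4,8,0)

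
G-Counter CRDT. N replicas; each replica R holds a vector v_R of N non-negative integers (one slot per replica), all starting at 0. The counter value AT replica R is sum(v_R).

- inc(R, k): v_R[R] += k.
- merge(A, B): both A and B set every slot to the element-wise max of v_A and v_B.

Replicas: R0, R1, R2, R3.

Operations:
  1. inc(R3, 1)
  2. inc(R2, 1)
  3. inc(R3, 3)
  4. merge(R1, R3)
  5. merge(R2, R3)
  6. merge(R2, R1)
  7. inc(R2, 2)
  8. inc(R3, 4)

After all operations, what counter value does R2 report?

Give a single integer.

Op 1: inc R3 by 1 -> R3=(0,0,0,1) value=1
Op 2: inc R2 by 1 -> R2=(0,0,1,0) value=1
Op 3: inc R3 by 3 -> R3=(0,0,0,4) value=4
Op 4: merge R1<->R3 -> R1=(0,0,0,4) R3=(0,0,0,4)
Op 5: merge R2<->R3 -> R2=(0,0,1,4) R3=(0,0,1,4)
Op 6: merge R2<->R1 -> R2=(0,0,1,4) R1=(0,0,1,4)
Op 7: inc R2 by 2 -> R2=(0,0,3,4) value=7
Op 8: inc R3 by 4 -> R3=(0,0,1,8) value=9

Answer: 7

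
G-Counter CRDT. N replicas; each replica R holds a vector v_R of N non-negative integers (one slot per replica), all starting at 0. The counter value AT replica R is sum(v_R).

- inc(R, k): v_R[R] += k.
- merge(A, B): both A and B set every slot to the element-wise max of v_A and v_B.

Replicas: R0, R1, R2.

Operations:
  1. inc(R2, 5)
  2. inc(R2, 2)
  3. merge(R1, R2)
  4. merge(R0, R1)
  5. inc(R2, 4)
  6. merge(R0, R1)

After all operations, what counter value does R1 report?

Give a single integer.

Answer: 7

Derivation:
Op 1: inc R2 by 5 -> R2=(0,0,5) value=5
Op 2: inc R2 by 2 -> R2=(0,0,7) value=7
Op 3: merge R1<->R2 -> R1=(0,0,7) R2=(0,0,7)
Op 4: merge R0<->R1 -> R0=(0,0,7) R1=(0,0,7)
Op 5: inc R2 by 4 -> R2=(0,0,11) value=11
Op 6: merge R0<->R1 -> R0=(0,0,7) R1=(0,0,7)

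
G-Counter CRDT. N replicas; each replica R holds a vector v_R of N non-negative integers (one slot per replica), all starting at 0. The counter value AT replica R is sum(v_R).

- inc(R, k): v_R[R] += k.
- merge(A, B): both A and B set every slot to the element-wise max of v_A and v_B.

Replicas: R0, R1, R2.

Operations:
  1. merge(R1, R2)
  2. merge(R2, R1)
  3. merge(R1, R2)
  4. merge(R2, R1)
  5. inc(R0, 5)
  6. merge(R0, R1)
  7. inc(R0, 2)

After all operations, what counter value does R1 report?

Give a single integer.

Answer: 5

Derivation:
Op 1: merge R1<->R2 -> R1=(0,0,0) R2=(0,0,0)
Op 2: merge R2<->R1 -> R2=(0,0,0) R1=(0,0,0)
Op 3: merge R1<->R2 -> R1=(0,0,0) R2=(0,0,0)
Op 4: merge R2<->R1 -> R2=(0,0,0) R1=(0,0,0)
Op 5: inc R0 by 5 -> R0=(5,0,0) value=5
Op 6: merge R0<->R1 -> R0=(5,0,0) R1=(5,0,0)
Op 7: inc R0 by 2 -> R0=(7,0,0) value=7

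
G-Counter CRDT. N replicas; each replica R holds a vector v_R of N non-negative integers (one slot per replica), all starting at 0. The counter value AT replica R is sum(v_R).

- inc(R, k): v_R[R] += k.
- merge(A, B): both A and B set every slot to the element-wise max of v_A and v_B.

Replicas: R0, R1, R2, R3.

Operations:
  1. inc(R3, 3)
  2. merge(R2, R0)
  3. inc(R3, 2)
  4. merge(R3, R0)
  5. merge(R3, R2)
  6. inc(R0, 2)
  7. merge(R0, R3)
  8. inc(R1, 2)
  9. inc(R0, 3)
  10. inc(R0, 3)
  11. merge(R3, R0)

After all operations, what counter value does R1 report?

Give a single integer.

Answer: 2

Derivation:
Op 1: inc R3 by 3 -> R3=(0,0,0,3) value=3
Op 2: merge R2<->R0 -> R2=(0,0,0,0) R0=(0,0,0,0)
Op 3: inc R3 by 2 -> R3=(0,0,0,5) value=5
Op 4: merge R3<->R0 -> R3=(0,0,0,5) R0=(0,0,0,5)
Op 5: merge R3<->R2 -> R3=(0,0,0,5) R2=(0,0,0,5)
Op 6: inc R0 by 2 -> R0=(2,0,0,5) value=7
Op 7: merge R0<->R3 -> R0=(2,0,0,5) R3=(2,0,0,5)
Op 8: inc R1 by 2 -> R1=(0,2,0,0) value=2
Op 9: inc R0 by 3 -> R0=(5,0,0,5) value=10
Op 10: inc R0 by 3 -> R0=(8,0,0,5) value=13
Op 11: merge R3<->R0 -> R3=(8,0,0,5) R0=(8,0,0,5)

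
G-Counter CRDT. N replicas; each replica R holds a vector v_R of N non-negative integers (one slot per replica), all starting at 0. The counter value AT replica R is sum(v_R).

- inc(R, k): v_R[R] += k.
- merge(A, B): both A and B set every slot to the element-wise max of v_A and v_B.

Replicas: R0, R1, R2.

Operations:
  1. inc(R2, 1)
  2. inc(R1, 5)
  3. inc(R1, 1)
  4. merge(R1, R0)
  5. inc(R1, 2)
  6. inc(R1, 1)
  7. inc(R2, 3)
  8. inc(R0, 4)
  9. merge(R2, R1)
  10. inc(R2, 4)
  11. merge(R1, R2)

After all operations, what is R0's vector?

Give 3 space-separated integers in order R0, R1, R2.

Answer: 4 6 0

Derivation:
Op 1: inc R2 by 1 -> R2=(0,0,1) value=1
Op 2: inc R1 by 5 -> R1=(0,5,0) value=5
Op 3: inc R1 by 1 -> R1=(0,6,0) value=6
Op 4: merge R1<->R0 -> R1=(0,6,0) R0=(0,6,0)
Op 5: inc R1 by 2 -> R1=(0,8,0) value=8
Op 6: inc R1 by 1 -> R1=(0,9,0) value=9
Op 7: inc R2 by 3 -> R2=(0,0,4) value=4
Op 8: inc R0 by 4 -> R0=(4,6,0) value=10
Op 9: merge R2<->R1 -> R2=(0,9,4) R1=(0,9,4)
Op 10: inc R2 by 4 -> R2=(0,9,8) value=17
Op 11: merge R1<->R2 -> R1=(0,9,8) R2=(0,9,8)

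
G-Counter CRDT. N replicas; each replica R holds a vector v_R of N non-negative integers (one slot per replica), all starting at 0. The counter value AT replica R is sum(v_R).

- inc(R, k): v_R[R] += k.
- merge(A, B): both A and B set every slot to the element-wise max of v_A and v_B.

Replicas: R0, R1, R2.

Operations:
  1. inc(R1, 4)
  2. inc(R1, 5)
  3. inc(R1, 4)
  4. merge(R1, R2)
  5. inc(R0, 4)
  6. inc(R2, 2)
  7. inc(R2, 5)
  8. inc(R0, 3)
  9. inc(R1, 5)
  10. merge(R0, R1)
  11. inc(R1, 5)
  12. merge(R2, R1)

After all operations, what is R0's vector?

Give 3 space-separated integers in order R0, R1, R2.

Answer: 7 18 0

Derivation:
Op 1: inc R1 by 4 -> R1=(0,4,0) value=4
Op 2: inc R1 by 5 -> R1=(0,9,0) value=9
Op 3: inc R1 by 4 -> R1=(0,13,0) value=13
Op 4: merge R1<->R2 -> R1=(0,13,0) R2=(0,13,0)
Op 5: inc R0 by 4 -> R0=(4,0,0) value=4
Op 6: inc R2 by 2 -> R2=(0,13,2) value=15
Op 7: inc R2 by 5 -> R2=(0,13,7) value=20
Op 8: inc R0 by 3 -> R0=(7,0,0) value=7
Op 9: inc R1 by 5 -> R1=(0,18,0) value=18
Op 10: merge R0<->R1 -> R0=(7,18,0) R1=(7,18,0)
Op 11: inc R1 by 5 -> R1=(7,23,0) value=30
Op 12: merge R2<->R1 -> R2=(7,23,7) R1=(7,23,7)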